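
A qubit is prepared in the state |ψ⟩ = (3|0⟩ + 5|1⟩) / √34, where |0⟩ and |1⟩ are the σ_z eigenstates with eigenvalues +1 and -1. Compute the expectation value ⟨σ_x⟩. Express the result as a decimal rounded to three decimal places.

⟨σ_x⟩ = 2 Re(a* b)/(|a|²+|b|²) with a = 3, b = 5.
a* b = 15, so ⟨σ_x⟩ = 30/34.

0.882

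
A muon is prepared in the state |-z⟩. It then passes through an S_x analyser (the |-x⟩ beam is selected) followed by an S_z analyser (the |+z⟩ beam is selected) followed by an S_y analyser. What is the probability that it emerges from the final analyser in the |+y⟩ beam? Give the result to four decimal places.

First analyser (S_x): from |-z⟩, P(|-x⟩) = 1/2.
After stage 1 the state is |-x⟩; P(|+z⟩) = |⟨+z|-x⟩|² = 1/2.
After stage 2 the state is |+z⟩; P(|+y⟩) = |⟨+y|+z⟩|² = 1/2.
Joint probability = 1/2 × 1/2 × 1/2 = 0.1250.

0.1250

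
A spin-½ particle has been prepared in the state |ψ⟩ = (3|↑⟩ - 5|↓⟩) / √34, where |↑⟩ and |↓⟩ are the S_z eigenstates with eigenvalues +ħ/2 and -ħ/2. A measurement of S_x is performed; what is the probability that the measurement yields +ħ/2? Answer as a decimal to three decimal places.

|+x⟩ = (|↑⟩ + |↓⟩)/√2, so ⟨+x|ψ⟩ = (-2) / (√2·√34).
P = |-2|² / 68 = 4/68.

0.059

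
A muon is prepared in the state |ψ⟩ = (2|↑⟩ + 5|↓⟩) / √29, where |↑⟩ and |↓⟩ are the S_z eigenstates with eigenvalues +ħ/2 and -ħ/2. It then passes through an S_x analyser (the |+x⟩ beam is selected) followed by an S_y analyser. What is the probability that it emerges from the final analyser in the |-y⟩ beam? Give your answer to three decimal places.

0.422

First analyser (S_x): P(|+x⟩) = |⟨+x|ψ⟩|² = 49/58.
After stage 1 the state is |+x⟩; P(|-y⟩) = |⟨-y|+x⟩|² = 1/2.
Joint probability = 49/58 × 1/2 = 0.422.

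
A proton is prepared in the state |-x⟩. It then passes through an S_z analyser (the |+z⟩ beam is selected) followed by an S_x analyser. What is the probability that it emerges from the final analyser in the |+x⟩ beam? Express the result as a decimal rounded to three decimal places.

First analyser (S_z): from |-x⟩, P(|+z⟩) = 1/2.
After stage 1 the state is |+z⟩; P(|+x⟩) = |⟨+x|+z⟩|² = 1/2.
Joint probability = 1/2 × 1/2 = 0.250.

0.250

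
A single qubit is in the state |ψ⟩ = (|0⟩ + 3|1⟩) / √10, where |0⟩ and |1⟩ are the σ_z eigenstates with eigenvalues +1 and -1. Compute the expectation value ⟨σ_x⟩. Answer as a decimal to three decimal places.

0.600

⟨σ_x⟩ = 2 Re(a* b)/(|a|²+|b|²) with a = 1, b = 3.
a* b = 3, so ⟨σ_x⟩ = 6/10.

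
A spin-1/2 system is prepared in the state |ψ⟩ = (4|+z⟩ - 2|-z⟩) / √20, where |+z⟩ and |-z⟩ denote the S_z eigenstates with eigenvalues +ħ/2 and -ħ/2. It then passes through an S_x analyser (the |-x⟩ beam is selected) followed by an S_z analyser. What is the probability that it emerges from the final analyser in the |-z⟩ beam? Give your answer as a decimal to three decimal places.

0.450

First analyser (S_x): P(|-x⟩) = |⟨-x|ψ⟩|² = 36/40.
After stage 1 the state is |-x⟩; P(|-z⟩) = |⟨-z|-x⟩|² = 1/2.
Joint probability = 36/40 × 1/2 = 0.450.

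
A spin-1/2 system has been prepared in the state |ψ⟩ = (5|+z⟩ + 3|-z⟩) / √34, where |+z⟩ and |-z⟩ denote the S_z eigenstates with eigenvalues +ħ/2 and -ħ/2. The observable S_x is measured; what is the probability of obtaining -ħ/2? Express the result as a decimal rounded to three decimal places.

|-x⟩ = (|+z⟩ - |-z⟩)/√2, so ⟨-x|ψ⟩ = (2) / (√2·√34).
P = |2|² / 68 = 4/68.

0.059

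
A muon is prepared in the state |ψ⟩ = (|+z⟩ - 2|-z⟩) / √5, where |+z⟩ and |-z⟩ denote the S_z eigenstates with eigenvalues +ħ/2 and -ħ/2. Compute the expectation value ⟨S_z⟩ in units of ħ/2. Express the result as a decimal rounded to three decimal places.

⟨σ_z⟩ = |a|² - |b|² divided by |a|²+|b|², with a, b the |+z⟩, |-z⟩ amplitudes.
= (1 - 4)/5 = -3/5.
⟨S_z⟩ = (ħ/2)·⟨σ_z⟩.

-0.600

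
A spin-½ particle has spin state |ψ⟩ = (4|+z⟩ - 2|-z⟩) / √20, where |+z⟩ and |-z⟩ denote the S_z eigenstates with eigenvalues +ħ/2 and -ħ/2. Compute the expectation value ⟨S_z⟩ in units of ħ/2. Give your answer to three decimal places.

⟨σ_z⟩ = |a|² - |b|² divided by |a|²+|b|², with a, b the |+z⟩, |-z⟩ amplitudes.
= (16 - 4)/20 = 12/20.
⟨S_z⟩ = (ħ/2)·⟨σ_z⟩.

0.600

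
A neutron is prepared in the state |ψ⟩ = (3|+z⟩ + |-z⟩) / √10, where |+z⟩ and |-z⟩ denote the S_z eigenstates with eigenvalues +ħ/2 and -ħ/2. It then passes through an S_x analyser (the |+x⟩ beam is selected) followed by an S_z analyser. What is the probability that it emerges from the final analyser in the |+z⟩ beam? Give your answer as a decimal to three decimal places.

First analyser (S_x): P(|+x⟩) = |⟨+x|ψ⟩|² = 16/20.
After stage 1 the state is |+x⟩; P(|+z⟩) = |⟨+z|+x⟩|² = 1/2.
Joint probability = 16/20 × 1/2 = 0.400.

0.400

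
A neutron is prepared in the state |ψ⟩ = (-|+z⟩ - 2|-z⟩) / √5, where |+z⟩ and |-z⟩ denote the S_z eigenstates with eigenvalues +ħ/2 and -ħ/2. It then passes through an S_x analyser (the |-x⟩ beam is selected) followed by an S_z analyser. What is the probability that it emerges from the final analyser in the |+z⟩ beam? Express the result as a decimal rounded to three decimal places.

0.050

First analyser (S_x): P(|-x⟩) = |⟨-x|ψ⟩|² = 1/10.
After stage 1 the state is |-x⟩; P(|+z⟩) = |⟨+z|-x⟩|² = 1/2.
Joint probability = 1/10 × 1/2 = 0.050.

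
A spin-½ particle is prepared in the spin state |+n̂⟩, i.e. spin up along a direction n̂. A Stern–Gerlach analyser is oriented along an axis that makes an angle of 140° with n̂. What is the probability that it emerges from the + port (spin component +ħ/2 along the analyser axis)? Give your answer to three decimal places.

0.117

For spin-½, the probability of finding spin-up along an axis at angle θ to the initial spin direction is cos²(θ/2); spin-down is sin²(θ/2).
θ = 140°, so P = cos²(70°) ≈ 0.117.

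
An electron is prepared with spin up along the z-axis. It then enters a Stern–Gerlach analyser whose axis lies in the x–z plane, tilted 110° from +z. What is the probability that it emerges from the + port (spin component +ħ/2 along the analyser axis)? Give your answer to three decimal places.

0.329

For spin-½, the probability of finding spin-up along an axis at angle θ to the initial spin direction is cos²(θ/2); spin-down is sin²(θ/2).
θ = 110°, so P = cos²(55°) ≈ 0.329.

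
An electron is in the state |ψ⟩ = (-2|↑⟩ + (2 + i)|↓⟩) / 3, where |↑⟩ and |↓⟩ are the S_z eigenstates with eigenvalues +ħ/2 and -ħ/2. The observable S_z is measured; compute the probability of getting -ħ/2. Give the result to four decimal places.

The -ħ/2 outcome corresponds to |↓⟩. Its amplitude in |ψ⟩ is (2 + i)/3.
P = |2 + i|² / 9 = 5/9.

0.5556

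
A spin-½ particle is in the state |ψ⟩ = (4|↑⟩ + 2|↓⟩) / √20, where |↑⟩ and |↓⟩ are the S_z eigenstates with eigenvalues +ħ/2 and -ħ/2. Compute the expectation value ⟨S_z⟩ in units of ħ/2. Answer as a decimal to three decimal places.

0.600

⟨σ_z⟩ = |a|² - |b|² divided by |a|²+|b|², with a, b the |↑⟩, |↓⟩ amplitudes.
= (16 - 4)/20 = 12/20.
⟨S_z⟩ = (ħ/2)·⟨σ_z⟩.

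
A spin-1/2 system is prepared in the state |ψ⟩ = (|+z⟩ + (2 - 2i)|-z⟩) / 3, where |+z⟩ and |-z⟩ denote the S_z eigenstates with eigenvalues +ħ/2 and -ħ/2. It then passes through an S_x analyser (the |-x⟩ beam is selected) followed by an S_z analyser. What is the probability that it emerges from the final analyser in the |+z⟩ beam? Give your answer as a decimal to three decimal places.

0.139

First analyser (S_x): P(|-x⟩) = |⟨-x|ψ⟩|² = 5/18.
After stage 1 the state is |-x⟩; P(|+z⟩) = |⟨+z|-x⟩|² = 1/2.
Joint probability = 5/18 × 1/2 = 0.139.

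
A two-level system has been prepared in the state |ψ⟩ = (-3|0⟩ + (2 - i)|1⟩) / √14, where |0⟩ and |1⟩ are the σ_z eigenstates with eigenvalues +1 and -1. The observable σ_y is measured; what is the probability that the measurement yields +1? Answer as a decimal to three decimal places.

|+y⟩ = (|0⟩ + i|1⟩)/√2, so ⟨+y|ψ⟩ = (-4 - 2i) / (√2·√14).
P = |-4 - 2i|² / 28 = 20/28.

0.714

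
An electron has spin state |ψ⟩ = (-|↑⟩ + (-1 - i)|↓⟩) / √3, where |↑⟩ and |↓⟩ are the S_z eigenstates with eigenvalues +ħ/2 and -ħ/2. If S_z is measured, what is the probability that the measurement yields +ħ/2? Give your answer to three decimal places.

0.333

The +ħ/2 outcome corresponds to |↑⟩. Its amplitude in |ψ⟩ is -1/√3.
P = |-1|² / 3 = 1/3.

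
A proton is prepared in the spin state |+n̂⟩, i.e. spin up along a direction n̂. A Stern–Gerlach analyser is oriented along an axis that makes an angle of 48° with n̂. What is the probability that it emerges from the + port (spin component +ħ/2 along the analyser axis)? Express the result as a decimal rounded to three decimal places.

0.835

For spin-½, the probability of finding spin-up along an axis at angle θ to the initial spin direction is cos²(θ/2); spin-down is sin²(θ/2).
θ = 48°, so P = cos²(24°) ≈ 0.835.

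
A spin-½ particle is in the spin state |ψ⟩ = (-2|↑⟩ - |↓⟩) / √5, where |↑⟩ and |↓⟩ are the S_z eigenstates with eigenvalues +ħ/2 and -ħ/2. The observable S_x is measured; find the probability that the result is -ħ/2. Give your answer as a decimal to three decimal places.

|-x⟩ = (|↑⟩ - |↓⟩)/√2, so ⟨-x|ψ⟩ = (-1) / (√2·√5).
P = |-1|² / 10 = 1/10.

0.100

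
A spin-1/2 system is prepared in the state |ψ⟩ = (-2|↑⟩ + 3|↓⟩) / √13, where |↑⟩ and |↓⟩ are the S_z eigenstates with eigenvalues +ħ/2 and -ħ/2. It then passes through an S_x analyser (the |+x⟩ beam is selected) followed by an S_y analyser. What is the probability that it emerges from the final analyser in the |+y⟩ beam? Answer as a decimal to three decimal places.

First analyser (S_x): P(|+x⟩) = |⟨+x|ψ⟩|² = 1/26.
After stage 1 the state is |+x⟩; P(|+y⟩) = |⟨+y|+x⟩|² = 1/2.
Joint probability = 1/26 × 1/2 = 0.019.

0.019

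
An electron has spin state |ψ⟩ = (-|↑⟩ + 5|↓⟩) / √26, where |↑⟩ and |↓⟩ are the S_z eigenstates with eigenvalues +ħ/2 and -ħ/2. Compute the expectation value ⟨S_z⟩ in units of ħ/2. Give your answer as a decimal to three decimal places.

-0.923

⟨σ_z⟩ = |a|² - |b|² divided by |a|²+|b|², with a, b the |↑⟩, |↓⟩ amplitudes.
= (1 - 25)/26 = -24/26.
⟨S_z⟩ = (ħ/2)·⟨σ_z⟩.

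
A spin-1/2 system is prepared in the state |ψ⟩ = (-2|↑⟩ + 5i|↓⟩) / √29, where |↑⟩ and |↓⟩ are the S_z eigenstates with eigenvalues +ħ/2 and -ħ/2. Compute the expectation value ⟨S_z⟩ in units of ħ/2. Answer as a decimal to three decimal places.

-0.724

⟨σ_z⟩ = |a|² - |b|² divided by |a|²+|b|², with a, b the |↑⟩, |↓⟩ amplitudes.
= (4 - 25)/29 = -21/29.
⟨S_z⟩ = (ħ/2)·⟨σ_z⟩.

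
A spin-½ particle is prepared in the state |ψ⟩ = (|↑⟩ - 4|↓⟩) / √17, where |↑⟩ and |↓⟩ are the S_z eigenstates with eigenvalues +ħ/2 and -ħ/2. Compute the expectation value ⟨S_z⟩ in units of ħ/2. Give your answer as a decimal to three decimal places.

-0.882

⟨σ_z⟩ = |a|² - |b|² divided by |a|²+|b|², with a, b the |↑⟩, |↓⟩ amplitudes.
= (1 - 16)/17 = -15/17.
⟨S_z⟩ = (ħ/2)·⟨σ_z⟩.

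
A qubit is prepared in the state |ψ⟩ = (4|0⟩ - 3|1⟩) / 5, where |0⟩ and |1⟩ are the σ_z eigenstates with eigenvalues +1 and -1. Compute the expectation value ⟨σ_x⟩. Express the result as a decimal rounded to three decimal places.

-0.960

⟨σ_x⟩ = 2 Re(a* b)/(|a|²+|b|²) with a = 4, b = -3.
a* b = -12, so ⟨σ_x⟩ = -24/25.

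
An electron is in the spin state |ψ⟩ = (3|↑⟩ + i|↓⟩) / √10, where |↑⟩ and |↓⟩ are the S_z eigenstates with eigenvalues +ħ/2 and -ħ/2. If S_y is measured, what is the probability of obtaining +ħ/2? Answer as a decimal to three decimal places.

|+y⟩ = (|↑⟩ + i|↓⟩)/√2, so ⟨+y|ψ⟩ = (4) / (√2·√10).
P = |4|² / 20 = 16/20.

0.800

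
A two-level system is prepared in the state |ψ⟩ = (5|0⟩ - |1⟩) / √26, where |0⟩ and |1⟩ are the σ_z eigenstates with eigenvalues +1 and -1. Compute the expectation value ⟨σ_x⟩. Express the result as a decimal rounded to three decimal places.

-0.385

⟨σ_x⟩ = 2 Re(a* b)/(|a|²+|b|²) with a = 5, b = -1.
a* b = -5, so ⟨σ_x⟩ = -10/26.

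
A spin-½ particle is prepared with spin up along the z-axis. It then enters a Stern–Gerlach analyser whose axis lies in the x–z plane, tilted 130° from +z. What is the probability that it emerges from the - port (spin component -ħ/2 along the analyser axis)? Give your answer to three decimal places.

0.821

For spin-½, the probability of finding spin-up along an axis at angle θ to the initial spin direction is cos²(θ/2); spin-down is sin²(θ/2).
θ = 130°, so P = sin²(65°) ≈ 0.821.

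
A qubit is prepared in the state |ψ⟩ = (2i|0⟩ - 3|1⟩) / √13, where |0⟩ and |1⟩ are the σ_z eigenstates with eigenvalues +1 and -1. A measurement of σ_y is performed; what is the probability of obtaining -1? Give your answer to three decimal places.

0.038

|-y⟩ = (|0⟩ - i|1⟩)/√2, so ⟨-y|ψ⟩ = (-i) / (√2·√13).
P = |-i|² / 26 = 1/26.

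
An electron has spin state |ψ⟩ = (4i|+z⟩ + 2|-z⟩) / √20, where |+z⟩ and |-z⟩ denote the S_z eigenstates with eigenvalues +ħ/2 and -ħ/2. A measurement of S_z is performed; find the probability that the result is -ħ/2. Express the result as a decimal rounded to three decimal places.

0.200

The -ħ/2 outcome corresponds to |-z⟩. Its amplitude in |ψ⟩ is 2/√20.
P = |2|² / 20 = 4/20.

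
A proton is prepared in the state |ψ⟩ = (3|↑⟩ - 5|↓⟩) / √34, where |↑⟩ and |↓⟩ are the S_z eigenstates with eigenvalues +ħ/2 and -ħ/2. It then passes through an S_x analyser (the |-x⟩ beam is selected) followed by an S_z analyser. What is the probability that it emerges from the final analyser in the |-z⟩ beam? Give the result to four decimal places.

0.4706

First analyser (S_x): P(|-x⟩) = |⟨-x|ψ⟩|² = 64/68.
After stage 1 the state is |-x⟩; P(|-z⟩) = |⟨-z|-x⟩|² = 1/2.
Joint probability = 64/68 × 1/2 = 0.4706.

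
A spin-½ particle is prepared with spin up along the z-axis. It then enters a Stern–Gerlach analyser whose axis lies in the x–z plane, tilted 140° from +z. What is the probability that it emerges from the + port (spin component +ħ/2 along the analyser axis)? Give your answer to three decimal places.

0.117

For spin-½, the probability of finding spin-up along an axis at angle θ to the initial spin direction is cos²(θ/2); spin-down is sin²(θ/2).
θ = 140°, so P = cos²(70°) ≈ 0.117.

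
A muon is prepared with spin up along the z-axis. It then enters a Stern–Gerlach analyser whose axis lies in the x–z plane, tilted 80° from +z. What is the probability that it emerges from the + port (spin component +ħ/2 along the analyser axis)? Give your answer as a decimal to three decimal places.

0.587

For spin-½, the probability of finding spin-up along an axis at angle θ to the initial spin direction is cos²(θ/2); spin-down is sin²(θ/2).
θ = 80°, so P = cos²(40°) ≈ 0.587.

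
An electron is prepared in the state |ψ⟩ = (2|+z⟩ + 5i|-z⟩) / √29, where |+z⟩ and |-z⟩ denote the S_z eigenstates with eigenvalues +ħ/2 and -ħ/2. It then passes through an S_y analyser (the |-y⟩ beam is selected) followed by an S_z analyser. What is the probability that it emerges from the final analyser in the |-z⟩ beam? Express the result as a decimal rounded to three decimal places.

First analyser (S_y): P(|-y⟩) = |⟨-y|ψ⟩|² = 9/58.
After stage 1 the state is |-y⟩; P(|-z⟩) = |⟨-z|-y⟩|² = 1/2.
Joint probability = 9/58 × 1/2 = 0.078.

0.078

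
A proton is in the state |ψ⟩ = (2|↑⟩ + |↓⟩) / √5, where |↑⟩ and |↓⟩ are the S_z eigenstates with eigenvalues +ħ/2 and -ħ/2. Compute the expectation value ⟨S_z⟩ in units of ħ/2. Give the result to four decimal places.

0.6000

⟨σ_z⟩ = |a|² - |b|² divided by |a|²+|b|², with a, b the |↑⟩, |↓⟩ amplitudes.
= (4 - 1)/5 = 3/5.
⟨S_z⟩ = (ħ/2)·⟨σ_z⟩.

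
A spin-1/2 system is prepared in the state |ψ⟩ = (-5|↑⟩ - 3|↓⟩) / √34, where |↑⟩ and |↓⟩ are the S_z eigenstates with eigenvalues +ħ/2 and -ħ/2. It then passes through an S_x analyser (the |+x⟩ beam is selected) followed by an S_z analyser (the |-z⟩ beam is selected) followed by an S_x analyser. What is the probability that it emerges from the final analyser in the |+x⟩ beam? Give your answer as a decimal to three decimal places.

0.235

First analyser (S_x): P(|+x⟩) = |⟨+x|ψ⟩|² = 64/68.
After stage 1 the state is |+x⟩; P(|-z⟩) = |⟨-z|+x⟩|² = 1/2.
After stage 2 the state is |-z⟩; P(|+x⟩) = |⟨+x|-z⟩|² = 1/2.
Joint probability = 64/68 × 1/2 × 1/2 = 0.235.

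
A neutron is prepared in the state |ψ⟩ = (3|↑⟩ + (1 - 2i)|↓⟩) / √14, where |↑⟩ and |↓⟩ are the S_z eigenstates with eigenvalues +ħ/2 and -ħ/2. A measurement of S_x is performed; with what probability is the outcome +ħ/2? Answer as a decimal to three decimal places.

0.714

|+x⟩ = (|↑⟩ + |↓⟩)/√2, so ⟨+x|ψ⟩ = (4 - 2i) / (√2·√14).
P = |4 - 2i|² / 28 = 20/28.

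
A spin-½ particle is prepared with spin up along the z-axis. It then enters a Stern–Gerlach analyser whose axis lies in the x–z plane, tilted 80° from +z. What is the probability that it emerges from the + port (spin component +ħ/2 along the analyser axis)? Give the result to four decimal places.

For spin-½, the probability of finding spin-up along an axis at angle θ to the initial spin direction is cos²(θ/2); spin-down is sin²(θ/2).
θ = 80°, so P = cos²(40°) ≈ 0.5868.

0.5868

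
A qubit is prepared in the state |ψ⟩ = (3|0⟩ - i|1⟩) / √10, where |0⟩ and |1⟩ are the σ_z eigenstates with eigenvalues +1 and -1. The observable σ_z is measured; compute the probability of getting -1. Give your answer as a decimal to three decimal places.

The -1 outcome corresponds to |1⟩. Its amplitude in |ψ⟩ is -i/√10.
P = |-i|² / 10 = 1/10.

0.100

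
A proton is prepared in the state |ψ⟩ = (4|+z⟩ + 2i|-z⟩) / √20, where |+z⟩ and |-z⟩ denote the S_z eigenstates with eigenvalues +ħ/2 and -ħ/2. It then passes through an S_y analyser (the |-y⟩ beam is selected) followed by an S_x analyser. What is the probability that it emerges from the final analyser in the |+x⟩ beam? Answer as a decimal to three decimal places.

0.050

First analyser (S_y): P(|-y⟩) = |⟨-y|ψ⟩|² = 4/40.
After stage 1 the state is |-y⟩; P(|+x⟩) = |⟨+x|-y⟩|² = 1/2.
Joint probability = 4/40 × 1/2 = 0.050.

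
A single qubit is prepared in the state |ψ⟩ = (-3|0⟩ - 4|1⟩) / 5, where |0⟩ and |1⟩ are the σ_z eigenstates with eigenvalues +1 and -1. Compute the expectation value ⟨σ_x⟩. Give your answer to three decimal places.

⟨σ_x⟩ = 2 Re(a* b)/(|a|²+|b|²) with a = -3, b = -4.
a* b = 12, so ⟨σ_x⟩ = 24/25.

0.960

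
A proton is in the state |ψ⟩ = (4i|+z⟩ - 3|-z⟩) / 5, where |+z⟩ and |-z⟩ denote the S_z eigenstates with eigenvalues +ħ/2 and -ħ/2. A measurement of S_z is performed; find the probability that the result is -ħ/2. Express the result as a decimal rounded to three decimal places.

The -ħ/2 outcome corresponds to |-z⟩. Its amplitude in |ψ⟩ is -3/5.
P = |-3|² / 25 = 9/25.

0.360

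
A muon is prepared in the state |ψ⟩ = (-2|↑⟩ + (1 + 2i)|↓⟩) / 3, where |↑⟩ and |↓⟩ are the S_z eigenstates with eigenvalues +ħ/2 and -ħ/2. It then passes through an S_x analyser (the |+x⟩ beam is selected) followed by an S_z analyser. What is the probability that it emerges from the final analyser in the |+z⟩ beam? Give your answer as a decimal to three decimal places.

First analyser (S_x): P(|+x⟩) = |⟨+x|ψ⟩|² = 5/18.
After stage 1 the state is |+x⟩; P(|+z⟩) = |⟨+z|+x⟩|² = 1/2.
Joint probability = 5/18 × 1/2 = 0.139.

0.139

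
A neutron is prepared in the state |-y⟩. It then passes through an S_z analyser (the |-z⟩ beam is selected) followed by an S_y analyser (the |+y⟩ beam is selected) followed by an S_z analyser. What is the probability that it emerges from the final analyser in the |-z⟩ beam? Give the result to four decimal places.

First analyser (S_z): from |-y⟩, P(|-z⟩) = 1/2.
After stage 1 the state is |-z⟩; P(|+y⟩) = |⟨+y|-z⟩|² = 1/2.
After stage 2 the state is |+y⟩; P(|-z⟩) = |⟨-z|+y⟩|² = 1/2.
Joint probability = 1/2 × 1/2 × 1/2 = 0.1250.

0.1250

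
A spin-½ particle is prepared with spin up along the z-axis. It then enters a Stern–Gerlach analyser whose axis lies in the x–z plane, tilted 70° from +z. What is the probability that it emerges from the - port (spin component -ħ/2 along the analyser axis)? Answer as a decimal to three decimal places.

0.329

For spin-½, the probability of finding spin-up along an axis at angle θ to the initial spin direction is cos²(θ/2); spin-down is sin²(θ/2).
θ = 70°, so P = sin²(35°) ≈ 0.329.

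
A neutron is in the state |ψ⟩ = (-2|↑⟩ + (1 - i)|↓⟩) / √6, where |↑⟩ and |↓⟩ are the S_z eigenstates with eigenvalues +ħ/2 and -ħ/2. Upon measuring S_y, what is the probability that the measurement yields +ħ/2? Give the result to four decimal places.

0.8333

|+y⟩ = (|↑⟩ + i|↓⟩)/√2, so ⟨+y|ψ⟩ = (-3 - i) / (√2·√6).
P = |-3 - i|² / 12 = 10/12.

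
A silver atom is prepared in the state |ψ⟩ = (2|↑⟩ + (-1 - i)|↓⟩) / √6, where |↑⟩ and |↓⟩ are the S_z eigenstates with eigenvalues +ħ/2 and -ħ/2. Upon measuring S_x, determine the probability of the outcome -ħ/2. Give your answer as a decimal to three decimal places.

0.833

|-x⟩ = (|↑⟩ - |↓⟩)/√2, so ⟨-x|ψ⟩ = (3 + i) / (√2·√6).
P = |3 + i|² / 12 = 10/12.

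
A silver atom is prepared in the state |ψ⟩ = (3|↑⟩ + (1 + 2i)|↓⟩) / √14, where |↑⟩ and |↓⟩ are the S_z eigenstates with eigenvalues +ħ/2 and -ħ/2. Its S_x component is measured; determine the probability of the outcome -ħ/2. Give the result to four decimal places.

|-x⟩ = (|↑⟩ - |↓⟩)/√2, so ⟨-x|ψ⟩ = (2 - 2i) / (√2·√14).
P = |2 - 2i|² / 28 = 8/28.

0.2857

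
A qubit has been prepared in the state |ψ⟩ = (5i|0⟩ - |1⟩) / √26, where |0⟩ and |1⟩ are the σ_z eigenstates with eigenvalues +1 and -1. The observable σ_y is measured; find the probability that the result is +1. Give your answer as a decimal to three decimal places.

0.692

|+y⟩ = (|0⟩ + i|1⟩)/√2, so ⟨+y|ψ⟩ = (6i) / (√2·√26).
P = |6i|² / 52 = 36/52.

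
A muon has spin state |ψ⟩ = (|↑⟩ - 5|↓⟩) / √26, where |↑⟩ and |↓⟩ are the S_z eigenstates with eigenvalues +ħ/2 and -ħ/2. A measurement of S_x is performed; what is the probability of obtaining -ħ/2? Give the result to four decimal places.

|-x⟩ = (|↑⟩ - |↓⟩)/√2, so ⟨-x|ψ⟩ = (6) / (√2·√26).
P = |6|² / 52 = 36/52.

0.6923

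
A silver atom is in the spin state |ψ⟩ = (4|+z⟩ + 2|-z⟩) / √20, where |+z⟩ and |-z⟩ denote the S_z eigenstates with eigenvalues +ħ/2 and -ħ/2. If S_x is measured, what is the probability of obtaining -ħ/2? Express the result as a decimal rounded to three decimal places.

0.100

|-x⟩ = (|+z⟩ - |-z⟩)/√2, so ⟨-x|ψ⟩ = (2) / (√2·√20).
P = |2|² / 40 = 4/40.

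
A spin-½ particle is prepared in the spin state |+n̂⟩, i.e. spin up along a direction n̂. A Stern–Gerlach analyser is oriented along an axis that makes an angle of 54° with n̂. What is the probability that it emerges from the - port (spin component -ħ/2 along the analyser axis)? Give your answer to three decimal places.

For spin-½, the probability of finding spin-up along an axis at angle θ to the initial spin direction is cos²(θ/2); spin-down is sin²(θ/2).
θ = 54°, so P = sin²(27°) ≈ 0.206.

0.206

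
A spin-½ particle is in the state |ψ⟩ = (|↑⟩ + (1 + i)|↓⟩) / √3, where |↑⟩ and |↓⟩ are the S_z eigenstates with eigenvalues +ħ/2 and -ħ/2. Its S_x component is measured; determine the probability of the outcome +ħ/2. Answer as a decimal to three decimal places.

0.833

|+x⟩ = (|↑⟩ + |↓⟩)/√2, so ⟨+x|ψ⟩ = (2 + i) / (√2·√3).
P = |2 + i|² / 6 = 5/6.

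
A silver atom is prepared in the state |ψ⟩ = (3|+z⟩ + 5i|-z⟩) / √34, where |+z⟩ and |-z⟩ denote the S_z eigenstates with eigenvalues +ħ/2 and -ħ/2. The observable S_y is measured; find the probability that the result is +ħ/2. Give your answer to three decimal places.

0.941

|+y⟩ = (|+z⟩ + i|-z⟩)/√2, so ⟨+y|ψ⟩ = (8) / (√2·√34).
P = |8|² / 68 = 64/68.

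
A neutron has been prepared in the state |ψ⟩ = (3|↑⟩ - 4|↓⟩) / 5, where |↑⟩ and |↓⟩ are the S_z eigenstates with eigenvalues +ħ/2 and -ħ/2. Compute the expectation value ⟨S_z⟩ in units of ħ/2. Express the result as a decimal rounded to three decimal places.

⟨σ_z⟩ = |a|² - |b|² divided by |a|²+|b|², with a, b the |↑⟩, |↓⟩ amplitudes.
= (9 - 16)/25 = -7/25.
⟨S_z⟩ = (ħ/2)·⟨σ_z⟩.

-0.280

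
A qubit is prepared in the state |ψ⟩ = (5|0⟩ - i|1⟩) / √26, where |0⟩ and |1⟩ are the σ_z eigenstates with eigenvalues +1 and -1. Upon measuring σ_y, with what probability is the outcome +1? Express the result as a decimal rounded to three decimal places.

|+y⟩ = (|0⟩ + i|1⟩)/√2, so ⟨+y|ψ⟩ = (4) / (√2·√26).
P = |4|² / 52 = 16/52.

0.308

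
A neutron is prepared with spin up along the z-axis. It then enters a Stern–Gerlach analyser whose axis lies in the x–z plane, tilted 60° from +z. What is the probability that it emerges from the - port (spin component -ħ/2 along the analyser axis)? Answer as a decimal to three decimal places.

0.250

For spin-½, the probability of finding spin-up along an axis at angle θ to the initial spin direction is cos²(θ/2); spin-down is sin²(θ/2).
θ = 60°, so P = sin²(30°) ≈ 0.250.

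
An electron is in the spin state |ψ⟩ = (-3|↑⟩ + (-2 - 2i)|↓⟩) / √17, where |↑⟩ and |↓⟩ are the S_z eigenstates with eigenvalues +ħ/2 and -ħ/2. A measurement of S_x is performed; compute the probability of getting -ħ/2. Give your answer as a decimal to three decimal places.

|-x⟩ = (|↑⟩ - |↓⟩)/√2, so ⟨-x|ψ⟩ = (-1 + 2i) / (√2·√17).
P = |-1 + 2i|² / 34 = 5/34.

0.147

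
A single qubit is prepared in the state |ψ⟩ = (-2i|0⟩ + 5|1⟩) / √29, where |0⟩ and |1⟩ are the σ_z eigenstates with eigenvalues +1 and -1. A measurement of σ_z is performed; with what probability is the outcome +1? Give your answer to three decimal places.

The +1 outcome corresponds to |0⟩. Its amplitude in |ψ⟩ is -2i/√29.
P = |-2i|² / 29 = 4/29.

0.138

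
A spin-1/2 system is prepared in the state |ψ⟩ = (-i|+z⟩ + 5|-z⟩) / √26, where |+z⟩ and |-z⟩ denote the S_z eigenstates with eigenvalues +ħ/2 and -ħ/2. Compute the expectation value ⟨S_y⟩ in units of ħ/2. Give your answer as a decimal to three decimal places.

0.385

⟨σ_y⟩ = 2 Im(a* b)/(|a|²+|b|²) with a = -i, b = 5.
a* b = 5i, so ⟨σ_y⟩ = 10/26.
⟨S_y⟩ = (ħ/2)·⟨σ_y⟩.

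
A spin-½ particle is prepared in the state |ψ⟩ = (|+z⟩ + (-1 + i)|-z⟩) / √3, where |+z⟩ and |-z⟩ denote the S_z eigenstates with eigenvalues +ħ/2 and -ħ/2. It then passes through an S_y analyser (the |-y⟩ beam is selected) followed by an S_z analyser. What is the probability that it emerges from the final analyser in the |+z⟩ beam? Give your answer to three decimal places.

0.083

First analyser (S_y): P(|-y⟩) = |⟨-y|ψ⟩|² = 1/6.
After stage 1 the state is |-y⟩; P(|+z⟩) = |⟨+z|-y⟩|² = 1/2.
Joint probability = 1/6 × 1/2 = 0.083.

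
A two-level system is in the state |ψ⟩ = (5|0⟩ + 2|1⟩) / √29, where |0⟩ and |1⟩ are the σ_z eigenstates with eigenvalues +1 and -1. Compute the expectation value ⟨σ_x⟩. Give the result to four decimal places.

0.6897

⟨σ_x⟩ = 2 Re(a* b)/(|a|²+|b|²) with a = 5, b = 2.
a* b = 10, so ⟨σ_x⟩ = 20/29.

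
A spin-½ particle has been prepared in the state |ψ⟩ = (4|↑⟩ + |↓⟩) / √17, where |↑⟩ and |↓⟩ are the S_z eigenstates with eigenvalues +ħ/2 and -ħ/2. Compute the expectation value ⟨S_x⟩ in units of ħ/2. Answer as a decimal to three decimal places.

⟨σ_x⟩ = 2 Re(a* b)/(|a|²+|b|²) with a = 4, b = 1.
a* b = 4, so ⟨σ_x⟩ = 8/17.
⟨S_x⟩ = (ħ/2)·⟨σ_x⟩.

0.471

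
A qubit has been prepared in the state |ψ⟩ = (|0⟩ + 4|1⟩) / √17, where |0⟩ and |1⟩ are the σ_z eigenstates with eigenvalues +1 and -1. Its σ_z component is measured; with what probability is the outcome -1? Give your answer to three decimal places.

0.941

The -1 outcome corresponds to |1⟩. Its amplitude in |ψ⟩ is 4/√17.
P = |4|² / 17 = 16/17.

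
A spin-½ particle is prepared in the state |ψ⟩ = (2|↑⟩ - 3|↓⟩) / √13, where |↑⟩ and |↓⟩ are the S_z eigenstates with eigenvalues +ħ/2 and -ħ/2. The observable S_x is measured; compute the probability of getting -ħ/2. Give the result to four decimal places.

|-x⟩ = (|↑⟩ - |↓⟩)/√2, so ⟨-x|ψ⟩ = (5) / (√2·√13).
P = |5|² / 26 = 25/26.

0.9615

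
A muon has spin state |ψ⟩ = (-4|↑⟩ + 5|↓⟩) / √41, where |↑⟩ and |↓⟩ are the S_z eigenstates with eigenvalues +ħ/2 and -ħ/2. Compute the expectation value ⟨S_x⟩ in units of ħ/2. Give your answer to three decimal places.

⟨σ_x⟩ = 2 Re(a* b)/(|a|²+|b|²) with a = -4, b = 5.
a* b = -20, so ⟨σ_x⟩ = -40/41.
⟨S_x⟩ = (ħ/2)·⟨σ_x⟩.

-0.976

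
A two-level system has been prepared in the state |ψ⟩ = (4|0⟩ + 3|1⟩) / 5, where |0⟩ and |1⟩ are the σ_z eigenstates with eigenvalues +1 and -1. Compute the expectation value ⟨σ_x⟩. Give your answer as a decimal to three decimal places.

0.960

⟨σ_x⟩ = 2 Re(a* b)/(|a|²+|b|²) with a = 4, b = 3.
a* b = 12, so ⟨σ_x⟩ = 24/25.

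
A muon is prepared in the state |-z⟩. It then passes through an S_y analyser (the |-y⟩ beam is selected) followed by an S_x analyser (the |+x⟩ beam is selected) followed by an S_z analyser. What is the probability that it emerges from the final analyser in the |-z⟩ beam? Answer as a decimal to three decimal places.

0.125

First analyser (S_y): from |-z⟩, P(|-y⟩) = 1/2.
After stage 1 the state is |-y⟩; P(|+x⟩) = |⟨+x|-y⟩|² = 1/2.
After stage 2 the state is |+x⟩; P(|-z⟩) = |⟨-z|+x⟩|² = 1/2.
Joint probability = 1/2 × 1/2 × 1/2 = 0.125.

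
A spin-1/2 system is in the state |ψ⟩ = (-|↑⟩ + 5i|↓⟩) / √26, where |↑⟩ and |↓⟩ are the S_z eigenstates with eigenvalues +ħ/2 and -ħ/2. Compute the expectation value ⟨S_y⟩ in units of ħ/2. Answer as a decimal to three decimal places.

-0.385

⟨σ_y⟩ = 2 Im(a* b)/(|a|²+|b|²) with a = -1, b = 5i.
a* b = -5i, so ⟨σ_y⟩ = -10/26.
⟨S_y⟩ = (ħ/2)·⟨σ_y⟩.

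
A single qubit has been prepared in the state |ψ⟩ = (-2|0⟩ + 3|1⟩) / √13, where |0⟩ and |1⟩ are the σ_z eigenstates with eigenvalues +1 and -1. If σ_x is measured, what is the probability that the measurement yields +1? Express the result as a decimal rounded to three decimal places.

0.038

|+x⟩ = (|0⟩ + |1⟩)/√2, so ⟨+x|ψ⟩ = (1) / (√2·√13).
P = |1|² / 26 = 1/26.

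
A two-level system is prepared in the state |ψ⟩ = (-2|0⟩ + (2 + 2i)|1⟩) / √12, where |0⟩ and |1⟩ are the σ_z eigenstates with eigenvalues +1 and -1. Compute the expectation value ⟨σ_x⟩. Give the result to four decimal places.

⟨σ_x⟩ = 2 Re(a* b)/(|a|²+|b|²) with a = -2, b = (2 + 2i).
a* b = (-4 - 4i), so ⟨σ_x⟩ = -8/12.

-0.6667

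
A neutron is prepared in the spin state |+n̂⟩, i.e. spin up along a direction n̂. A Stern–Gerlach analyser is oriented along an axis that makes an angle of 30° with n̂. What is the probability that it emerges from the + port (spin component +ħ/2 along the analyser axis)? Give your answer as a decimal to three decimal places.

0.933

For spin-½, the probability of finding spin-up along an axis at angle θ to the initial spin direction is cos²(θ/2); spin-down is sin²(θ/2).
θ = 30°, so P = cos²(15°) ≈ 0.933.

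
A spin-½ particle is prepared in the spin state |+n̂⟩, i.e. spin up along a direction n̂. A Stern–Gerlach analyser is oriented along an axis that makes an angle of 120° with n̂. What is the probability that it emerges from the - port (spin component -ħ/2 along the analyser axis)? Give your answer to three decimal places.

For spin-½, the probability of finding spin-up along an axis at angle θ to the initial spin direction is cos²(θ/2); spin-down is sin²(θ/2).
θ = 120°, so P = sin²(60°) ≈ 0.750.

0.750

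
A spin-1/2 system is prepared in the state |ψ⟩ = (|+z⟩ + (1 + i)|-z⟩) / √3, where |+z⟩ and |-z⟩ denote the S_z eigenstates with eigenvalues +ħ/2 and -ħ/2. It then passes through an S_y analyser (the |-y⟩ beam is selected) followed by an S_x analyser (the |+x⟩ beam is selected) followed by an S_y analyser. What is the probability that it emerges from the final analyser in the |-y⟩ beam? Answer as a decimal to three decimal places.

0.042

First analyser (S_y): P(|-y⟩) = |⟨-y|ψ⟩|² = 1/6.
After stage 1 the state is |-y⟩; P(|+x⟩) = |⟨+x|-y⟩|² = 1/2.
After stage 2 the state is |+x⟩; P(|-y⟩) = |⟨-y|+x⟩|² = 1/2.
Joint probability = 1/6 × 1/2 × 1/2 = 0.042.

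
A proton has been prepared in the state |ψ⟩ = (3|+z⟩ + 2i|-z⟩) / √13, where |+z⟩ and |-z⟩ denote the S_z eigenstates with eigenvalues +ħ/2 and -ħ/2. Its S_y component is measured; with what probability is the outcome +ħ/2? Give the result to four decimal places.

0.9615

|+y⟩ = (|+z⟩ + i|-z⟩)/√2, so ⟨+y|ψ⟩ = (5) / (√2·√13).
P = |5|² / 26 = 25/26.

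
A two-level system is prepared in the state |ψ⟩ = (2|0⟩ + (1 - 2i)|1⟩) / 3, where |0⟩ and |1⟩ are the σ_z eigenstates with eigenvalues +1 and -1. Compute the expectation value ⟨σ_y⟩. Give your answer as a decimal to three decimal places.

-0.889

⟨σ_y⟩ = 2 Im(a* b)/(|a|²+|b|²) with a = 2, b = (1 - 2i).
a* b = (2 - 4i), so ⟨σ_y⟩ = -8/9.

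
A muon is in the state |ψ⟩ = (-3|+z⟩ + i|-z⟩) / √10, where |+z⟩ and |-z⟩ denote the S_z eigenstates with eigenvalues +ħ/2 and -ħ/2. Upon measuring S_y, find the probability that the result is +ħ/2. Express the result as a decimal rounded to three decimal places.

0.200

|+y⟩ = (|+z⟩ + i|-z⟩)/√2, so ⟨+y|ψ⟩ = (-2) / (√2·√10).
P = |-2|² / 20 = 4/20.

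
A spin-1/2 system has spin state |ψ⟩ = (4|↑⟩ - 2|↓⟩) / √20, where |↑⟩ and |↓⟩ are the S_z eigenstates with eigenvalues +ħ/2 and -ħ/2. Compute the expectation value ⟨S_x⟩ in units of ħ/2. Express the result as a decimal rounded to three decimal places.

-0.800

⟨σ_x⟩ = 2 Re(a* b)/(|a|²+|b|²) with a = 4, b = -2.
a* b = -8, so ⟨σ_x⟩ = -16/20.
⟨S_x⟩ = (ħ/2)·⟨σ_x⟩.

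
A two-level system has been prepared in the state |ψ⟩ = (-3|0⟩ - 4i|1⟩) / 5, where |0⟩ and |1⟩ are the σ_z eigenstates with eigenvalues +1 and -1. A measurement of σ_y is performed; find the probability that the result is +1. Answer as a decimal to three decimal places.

0.980

|+y⟩ = (|0⟩ + i|1⟩)/√2, so ⟨+y|ψ⟩ = (-7) / (√2·5).
P = |-7|² / 50 = 49/50.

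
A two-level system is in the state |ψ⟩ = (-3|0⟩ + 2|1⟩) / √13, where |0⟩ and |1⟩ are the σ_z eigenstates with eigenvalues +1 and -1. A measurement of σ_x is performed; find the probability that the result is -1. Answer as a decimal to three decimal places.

|-x⟩ = (|0⟩ - |1⟩)/√2, so ⟨-x|ψ⟩ = (-5) / (√2·√13).
P = |-5|² / 26 = 25/26.

0.962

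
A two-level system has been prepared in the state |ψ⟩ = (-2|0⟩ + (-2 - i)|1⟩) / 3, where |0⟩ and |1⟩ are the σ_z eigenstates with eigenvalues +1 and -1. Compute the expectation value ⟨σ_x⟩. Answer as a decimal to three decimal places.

⟨σ_x⟩ = 2 Re(a* b)/(|a|²+|b|²) with a = -2, b = (-2 - i).
a* b = (4 + 2i), so ⟨σ_x⟩ = 8/9.

0.889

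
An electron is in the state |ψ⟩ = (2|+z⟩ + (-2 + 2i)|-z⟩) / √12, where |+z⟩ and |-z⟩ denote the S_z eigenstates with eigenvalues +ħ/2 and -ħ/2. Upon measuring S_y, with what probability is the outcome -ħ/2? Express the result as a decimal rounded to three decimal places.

0.167

|-y⟩ = (|+z⟩ - i|-z⟩)/√2, so ⟨-y|ψ⟩ = (-2i) / (√2·√12).
P = |-2i|² / 24 = 4/24.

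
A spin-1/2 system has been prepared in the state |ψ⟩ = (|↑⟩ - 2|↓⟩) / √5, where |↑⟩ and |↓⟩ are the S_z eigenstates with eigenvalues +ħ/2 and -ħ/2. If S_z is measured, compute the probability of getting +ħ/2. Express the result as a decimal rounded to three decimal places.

The +ħ/2 outcome corresponds to |↑⟩. Its amplitude in |ψ⟩ is 1/√5.
P = |1|² / 5 = 1/5.

0.200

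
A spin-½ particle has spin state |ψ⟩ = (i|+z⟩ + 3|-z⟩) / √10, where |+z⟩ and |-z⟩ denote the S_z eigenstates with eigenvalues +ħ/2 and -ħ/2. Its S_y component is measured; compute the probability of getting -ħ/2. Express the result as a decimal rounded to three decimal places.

|-y⟩ = (|+z⟩ - i|-z⟩)/√2, so ⟨-y|ψ⟩ = (4i) / (√2·√10).
P = |4i|² / 20 = 16/20.

0.800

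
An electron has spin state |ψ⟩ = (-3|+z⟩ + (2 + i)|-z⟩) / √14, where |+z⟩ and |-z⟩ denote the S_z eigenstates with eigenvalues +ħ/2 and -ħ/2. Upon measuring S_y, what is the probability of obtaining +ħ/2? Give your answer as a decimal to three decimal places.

0.286

|+y⟩ = (|+z⟩ + i|-z⟩)/√2, so ⟨+y|ψ⟩ = (-2 - 2i) / (√2·√14).
P = |-2 - 2i|² / 28 = 8/28.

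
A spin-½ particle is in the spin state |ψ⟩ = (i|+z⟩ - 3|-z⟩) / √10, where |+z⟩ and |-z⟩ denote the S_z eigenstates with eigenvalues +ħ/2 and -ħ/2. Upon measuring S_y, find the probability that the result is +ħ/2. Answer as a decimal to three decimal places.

|+y⟩ = (|+z⟩ + i|-z⟩)/√2, so ⟨+y|ψ⟩ = (4i) / (√2·√10).
P = |4i|² / 20 = 16/20.

0.800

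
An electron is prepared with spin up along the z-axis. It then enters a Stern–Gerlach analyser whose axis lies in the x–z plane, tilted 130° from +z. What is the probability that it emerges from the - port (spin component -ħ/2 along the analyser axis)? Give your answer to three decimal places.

0.821

For spin-½, the probability of finding spin-up along an axis at angle θ to the initial spin direction is cos²(θ/2); spin-down is sin²(θ/2).
θ = 130°, so P = sin²(65°) ≈ 0.821.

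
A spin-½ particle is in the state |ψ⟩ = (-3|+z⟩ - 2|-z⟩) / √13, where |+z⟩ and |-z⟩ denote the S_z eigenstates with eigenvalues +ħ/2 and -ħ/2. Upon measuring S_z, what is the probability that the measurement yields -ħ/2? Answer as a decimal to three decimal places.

The -ħ/2 outcome corresponds to |-z⟩. Its amplitude in |ψ⟩ is -2/√13.
P = |-2|² / 13 = 4/13.

0.308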